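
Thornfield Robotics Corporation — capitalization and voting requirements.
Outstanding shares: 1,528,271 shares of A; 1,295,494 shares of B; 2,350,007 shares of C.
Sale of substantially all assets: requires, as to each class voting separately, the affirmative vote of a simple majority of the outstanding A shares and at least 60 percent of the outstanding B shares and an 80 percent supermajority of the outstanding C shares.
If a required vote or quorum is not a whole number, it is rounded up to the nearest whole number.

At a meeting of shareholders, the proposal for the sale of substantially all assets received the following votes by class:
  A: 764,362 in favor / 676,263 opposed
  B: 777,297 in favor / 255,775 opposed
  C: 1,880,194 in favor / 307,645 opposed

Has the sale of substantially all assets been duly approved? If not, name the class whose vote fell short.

A: a majority of 1528271 is 764136; 764,136 required, 764,362 in favor — approved.
B: 3/5 of 1295494 = 777296.40, rounded up to 777297; 777,297 required, 777,297 in favor — approved.
C: 4/5 of 2350007 = 1880005.60, rounded up to 1880006; 1,880,006 required, 1,880,194 in favor — approved.

Approved — every class gave the required vote.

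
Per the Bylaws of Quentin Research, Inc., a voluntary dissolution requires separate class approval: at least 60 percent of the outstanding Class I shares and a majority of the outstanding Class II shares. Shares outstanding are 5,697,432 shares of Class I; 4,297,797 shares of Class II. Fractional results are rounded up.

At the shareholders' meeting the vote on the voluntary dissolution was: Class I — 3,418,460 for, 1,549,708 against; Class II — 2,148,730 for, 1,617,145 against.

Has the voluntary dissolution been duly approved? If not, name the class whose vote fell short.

Not approved — the Class II shares did not give the required vote.

Class I: 3/5 of 5697432 = 3418459.20, rounded up to 3418460; 3,418,460 required, 3,418,460 in favor — approved.
Class II: a majority of 4297797 is 2148899; 2,148,899 required, 2,148,730 in favor — not approved.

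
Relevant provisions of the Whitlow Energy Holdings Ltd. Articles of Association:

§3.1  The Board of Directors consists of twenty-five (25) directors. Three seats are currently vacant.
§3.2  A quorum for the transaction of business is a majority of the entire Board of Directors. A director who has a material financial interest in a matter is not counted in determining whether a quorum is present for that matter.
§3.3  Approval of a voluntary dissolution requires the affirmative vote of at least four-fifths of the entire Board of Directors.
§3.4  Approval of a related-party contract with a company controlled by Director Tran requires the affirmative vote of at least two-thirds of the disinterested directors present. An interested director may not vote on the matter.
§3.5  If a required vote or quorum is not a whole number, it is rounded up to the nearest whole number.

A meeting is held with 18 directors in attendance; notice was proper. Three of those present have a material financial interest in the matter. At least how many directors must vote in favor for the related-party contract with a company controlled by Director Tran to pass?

The related-party contract with a company controlled by Director Tran requires two-thirds of the disinterested directors present (18 − 3 = 15).
2/3 of 15 = 10.

10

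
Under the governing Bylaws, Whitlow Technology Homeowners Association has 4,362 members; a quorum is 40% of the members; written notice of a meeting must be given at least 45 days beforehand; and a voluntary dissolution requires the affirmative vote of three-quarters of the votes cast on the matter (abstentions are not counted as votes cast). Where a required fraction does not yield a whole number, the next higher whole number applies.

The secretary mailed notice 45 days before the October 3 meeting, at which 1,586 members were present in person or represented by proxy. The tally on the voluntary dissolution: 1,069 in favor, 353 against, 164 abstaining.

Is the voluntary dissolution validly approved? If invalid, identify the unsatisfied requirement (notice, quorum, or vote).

Notice: 45 days given; 45 required. Satisfied.
Quorum: 40% of 4,362 = 1,744.80, rounded up to 1,745; 1,586 present. Not satisfied.
Vote: requires three-fourths of the votes cast (1,586 − 164 abstaining = 1,422); 3/4 of 1422 = 1066.50, rounded up to 1067, so 1,067 needed; 1,069 in favor. Satisfied.

Invalid — quorum requirement not satisfied.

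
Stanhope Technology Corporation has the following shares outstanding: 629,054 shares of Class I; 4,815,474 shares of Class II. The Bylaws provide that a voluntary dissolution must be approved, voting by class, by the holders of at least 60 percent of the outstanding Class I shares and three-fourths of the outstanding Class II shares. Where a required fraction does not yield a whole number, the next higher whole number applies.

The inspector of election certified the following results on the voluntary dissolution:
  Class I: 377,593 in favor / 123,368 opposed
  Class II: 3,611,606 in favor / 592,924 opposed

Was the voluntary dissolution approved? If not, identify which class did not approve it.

Approved — every class gave the required vote.

Class I: 3/5 of 629054 = 377432.40, rounded up to 377433; 377,433 required, 377,593 in favor — approved.
Class II: 3/4 of 4815474 = 3611605.50, rounded up to 3611606; 3,611,606 required, 3,611,606 in favor — approved.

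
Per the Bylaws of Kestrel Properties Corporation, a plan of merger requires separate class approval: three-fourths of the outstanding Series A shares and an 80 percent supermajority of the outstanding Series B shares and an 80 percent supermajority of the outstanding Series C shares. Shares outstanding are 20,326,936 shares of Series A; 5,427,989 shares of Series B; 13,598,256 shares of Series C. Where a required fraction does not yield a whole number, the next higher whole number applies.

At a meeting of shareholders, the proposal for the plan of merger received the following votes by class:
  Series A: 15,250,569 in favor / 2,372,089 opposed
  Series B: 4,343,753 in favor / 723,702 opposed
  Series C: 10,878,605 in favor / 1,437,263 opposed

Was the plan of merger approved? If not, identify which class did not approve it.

Approved — every class gave the required vote.

Series A: 3/4 of 20326936 = 15245202; 15,245,202 required, 15,250,569 in favor — approved.
Series B: 4/5 of 5427989 = 4342391.20, rounded up to 4342392; 4,342,392 required, 4,343,753 in favor — approved.
Series C: 4/5 of 13598256 = 10878604.80, rounded up to 10878605; 10,878,605 required, 10,878,605 in favor — approved.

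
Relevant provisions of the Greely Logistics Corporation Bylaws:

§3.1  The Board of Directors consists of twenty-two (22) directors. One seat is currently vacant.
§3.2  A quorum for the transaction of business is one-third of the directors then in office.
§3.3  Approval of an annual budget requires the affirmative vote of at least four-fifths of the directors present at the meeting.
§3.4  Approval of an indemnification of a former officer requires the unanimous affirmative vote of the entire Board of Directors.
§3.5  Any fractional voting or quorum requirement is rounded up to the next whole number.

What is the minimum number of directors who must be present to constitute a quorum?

7

1/3 of 21 = 7.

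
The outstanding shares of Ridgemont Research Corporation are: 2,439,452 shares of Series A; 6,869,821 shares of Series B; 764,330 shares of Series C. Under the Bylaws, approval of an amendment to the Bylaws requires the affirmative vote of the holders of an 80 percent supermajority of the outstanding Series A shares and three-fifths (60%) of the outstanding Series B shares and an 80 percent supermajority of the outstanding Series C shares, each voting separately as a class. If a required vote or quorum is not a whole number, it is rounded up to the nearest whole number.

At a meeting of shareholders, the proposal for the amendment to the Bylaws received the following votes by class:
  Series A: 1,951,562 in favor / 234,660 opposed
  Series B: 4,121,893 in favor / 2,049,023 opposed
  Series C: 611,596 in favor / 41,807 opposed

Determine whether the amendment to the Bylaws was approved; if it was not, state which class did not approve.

Approved — every class gave the required vote.

Series A: 4/5 of 2439452 = 1951561.60, rounded up to 1951562; 1,951,562 required, 1,951,562 in favor — approved.
Series B: 3/5 of 6869821 = 4121892.60, rounded up to 4121893; 4,121,893 required, 4,121,893 in favor — approved.
Series C: 4/5 of 764330 = 611464; 611,464 required, 611,596 in favor — approved.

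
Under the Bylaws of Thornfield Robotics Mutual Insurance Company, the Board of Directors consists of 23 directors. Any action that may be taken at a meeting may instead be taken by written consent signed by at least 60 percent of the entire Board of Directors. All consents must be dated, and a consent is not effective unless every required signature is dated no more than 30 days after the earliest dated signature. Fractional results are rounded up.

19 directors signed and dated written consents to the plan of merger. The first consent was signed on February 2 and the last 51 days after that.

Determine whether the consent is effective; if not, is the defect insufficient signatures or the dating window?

Not effective — dating-window requirement not satisfied.

Signatures required: at least 60 percent of 23 — 3/5 of 23 = 13.80, rounded up to 14, so 14 needed; 19 signed. Sufficient.
Dating window: the latest signature is 51 days after the earliest; the limit is 30 days. Outside the window.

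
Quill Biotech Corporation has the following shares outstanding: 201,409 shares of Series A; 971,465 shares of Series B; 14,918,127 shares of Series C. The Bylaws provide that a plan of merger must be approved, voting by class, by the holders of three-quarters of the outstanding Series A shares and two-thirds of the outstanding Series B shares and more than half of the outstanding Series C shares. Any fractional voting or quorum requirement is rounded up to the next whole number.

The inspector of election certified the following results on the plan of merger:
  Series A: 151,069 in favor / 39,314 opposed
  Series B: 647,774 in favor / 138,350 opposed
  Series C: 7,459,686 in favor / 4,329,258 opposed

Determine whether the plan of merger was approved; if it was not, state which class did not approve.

Approved — every class gave the required vote.

Series A: 3/4 of 201409 = 151056.75, rounded up to 151057; 151,057 required, 151,069 in favor — approved.
Series B: 2/3 of 971465 = 647643.33, rounded up to 647644; 647,644 required, 647,774 in favor — approved.
Series C: a majority of 14918127 is 7459064; 7,459,064 required, 7,459,686 in favor — approved.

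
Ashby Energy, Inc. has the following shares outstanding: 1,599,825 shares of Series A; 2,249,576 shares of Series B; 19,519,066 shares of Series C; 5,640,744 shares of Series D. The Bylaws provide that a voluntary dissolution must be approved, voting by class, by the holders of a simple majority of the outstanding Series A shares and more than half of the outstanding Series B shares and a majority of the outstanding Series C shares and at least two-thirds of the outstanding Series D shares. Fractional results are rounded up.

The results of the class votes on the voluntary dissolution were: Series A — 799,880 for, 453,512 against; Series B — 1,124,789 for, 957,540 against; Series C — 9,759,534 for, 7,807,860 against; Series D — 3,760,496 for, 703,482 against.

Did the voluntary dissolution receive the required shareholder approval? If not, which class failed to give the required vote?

Series A: a majority of 1599825 is 799913; 799,913 required, 799,880 in favor — not approved.
Series B: a majority of 2249576 is 1124789; 1,124,789 required, 1,124,789 in favor — approved.
Series C: a majority of 19519066 is 9759534; 9,759,534 required, 9,759,534 in favor — approved.
Series D: 2/3 of 5640744 = 3760496; 3,760,496 required, 3,760,496 in favor — approved.

Not approved — the Series A shares did not give the required vote.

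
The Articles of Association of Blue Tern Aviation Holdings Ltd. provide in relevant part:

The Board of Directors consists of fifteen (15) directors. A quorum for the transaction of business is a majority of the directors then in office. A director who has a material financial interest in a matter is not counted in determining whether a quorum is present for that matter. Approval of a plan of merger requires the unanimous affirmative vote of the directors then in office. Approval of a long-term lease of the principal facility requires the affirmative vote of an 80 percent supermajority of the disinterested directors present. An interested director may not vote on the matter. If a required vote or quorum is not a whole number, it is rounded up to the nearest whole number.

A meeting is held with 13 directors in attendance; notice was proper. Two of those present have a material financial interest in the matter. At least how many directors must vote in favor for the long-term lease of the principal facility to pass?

The long-term lease of the principal facility requires four-fifths of the disinterested directors present (13 − 2 = 11).
4/5 of 11 = 8.80, rounded up to 9.

9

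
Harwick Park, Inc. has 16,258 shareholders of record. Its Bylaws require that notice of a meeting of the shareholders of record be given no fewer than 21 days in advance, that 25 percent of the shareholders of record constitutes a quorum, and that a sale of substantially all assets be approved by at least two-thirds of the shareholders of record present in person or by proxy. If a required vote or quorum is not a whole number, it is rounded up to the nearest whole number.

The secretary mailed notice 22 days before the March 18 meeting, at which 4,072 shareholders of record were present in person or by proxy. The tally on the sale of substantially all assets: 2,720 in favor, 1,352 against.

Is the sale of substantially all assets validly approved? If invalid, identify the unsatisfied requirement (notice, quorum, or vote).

Notice: 22 days given; 21 required. Satisfied.
Quorum: 25% of 16,258 = 4,064.50, rounded up to 4,065; 4,072 present. Satisfied.
Vote: requires two-thirds of those present (4,072); 2/3 of 4072 = 2714.67, rounded up to 2715, so 2,715 needed; 2,720 in favor. Satisfied.

Valid — all requirements satisfied.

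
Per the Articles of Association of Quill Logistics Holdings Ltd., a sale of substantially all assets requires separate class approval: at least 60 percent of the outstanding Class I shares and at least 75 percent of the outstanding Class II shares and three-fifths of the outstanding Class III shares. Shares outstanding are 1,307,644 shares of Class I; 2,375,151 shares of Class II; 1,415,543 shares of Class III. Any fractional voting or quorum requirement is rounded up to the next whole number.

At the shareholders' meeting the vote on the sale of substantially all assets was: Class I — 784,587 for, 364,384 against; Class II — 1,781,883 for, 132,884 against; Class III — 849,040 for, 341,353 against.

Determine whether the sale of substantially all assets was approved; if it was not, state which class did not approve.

Not approved — the Class III shares did not give the required vote.

Class I: 3/5 of 1307644 = 784586.40, rounded up to 784587; 784,587 required, 784,587 in favor — approved.
Class II: 3/4 of 2375151 = 1781363.25, rounded up to 1781364; 1,781,364 required, 1,781,883 in favor — approved.
Class III: 3/5 of 1415543 = 849325.80, rounded up to 849326; 849,326 required, 849,040 in favor — not approved.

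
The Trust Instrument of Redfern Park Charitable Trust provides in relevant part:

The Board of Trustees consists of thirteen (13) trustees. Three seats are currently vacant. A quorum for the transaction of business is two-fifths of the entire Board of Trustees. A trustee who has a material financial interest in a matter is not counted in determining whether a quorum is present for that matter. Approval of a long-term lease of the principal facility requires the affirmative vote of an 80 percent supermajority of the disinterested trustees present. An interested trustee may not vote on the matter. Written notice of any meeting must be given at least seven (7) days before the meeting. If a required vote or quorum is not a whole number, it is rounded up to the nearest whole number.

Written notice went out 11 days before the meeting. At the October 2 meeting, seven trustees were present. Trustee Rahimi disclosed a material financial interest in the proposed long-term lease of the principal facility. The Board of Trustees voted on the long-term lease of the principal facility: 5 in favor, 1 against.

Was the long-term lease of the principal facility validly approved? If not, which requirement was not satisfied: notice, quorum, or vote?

Notice: 11 days given; 7 required (11 ≥ 7). Satisfied.
Quorum: 7 present, but the 1 interested trustee does not count, leaving 6. Quorum is 6. Satisfied.
Vote: the long-term lease of the principal facility requires four-fifths of the disinterested trustees present (7 − 1 = 6). 4/5 of 6 = 4.80, rounded up to 5, so 5 affirmative votes are needed; 5 voted in favor. Satisfied.

Valid — all requirements satisfied.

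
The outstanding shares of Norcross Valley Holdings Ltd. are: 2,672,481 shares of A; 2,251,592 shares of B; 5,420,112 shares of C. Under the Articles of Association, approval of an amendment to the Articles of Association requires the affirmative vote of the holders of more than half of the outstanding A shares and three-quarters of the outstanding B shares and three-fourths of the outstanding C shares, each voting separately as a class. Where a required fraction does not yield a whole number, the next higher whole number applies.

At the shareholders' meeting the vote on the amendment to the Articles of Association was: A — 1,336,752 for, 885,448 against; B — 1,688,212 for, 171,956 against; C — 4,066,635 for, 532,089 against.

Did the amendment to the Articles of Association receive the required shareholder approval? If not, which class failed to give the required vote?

A: a majority of 2672481 is 1336241; 1,336,241 required, 1,336,752 in favor — approved.
B: 3/4 of 2251592 = 1688694; 1,688,694 required, 1,688,212 in favor — not approved.
C: 3/4 of 5420112 = 4065084; 4,065,084 required, 4,066,635 in favor — approved.

Not approved — the B shares did not give the required vote.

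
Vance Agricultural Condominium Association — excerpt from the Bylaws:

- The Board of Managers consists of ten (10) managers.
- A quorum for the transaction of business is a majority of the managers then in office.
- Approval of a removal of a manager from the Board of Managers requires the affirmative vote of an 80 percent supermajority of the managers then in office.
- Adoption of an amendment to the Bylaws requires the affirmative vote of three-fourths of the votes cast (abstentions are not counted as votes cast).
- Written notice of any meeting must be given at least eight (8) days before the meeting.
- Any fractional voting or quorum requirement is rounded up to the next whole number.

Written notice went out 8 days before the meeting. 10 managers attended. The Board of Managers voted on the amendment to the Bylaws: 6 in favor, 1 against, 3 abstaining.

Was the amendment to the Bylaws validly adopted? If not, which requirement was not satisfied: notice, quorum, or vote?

Valid — all requirements satisfied.

Notice: 8 days given; 8 required (8 ≥ 8). Satisfied.
Quorum: 10 present; quorum is 6. Satisfied.
Vote: the amendment to the Bylaws requires three-fourths of the votes cast (10 present − 3 abstaining = 7). 3/4 of 7 = 5.25, rounded up to 6, so 6 affirmative votes are needed; 6 voted in favor. Satisfied.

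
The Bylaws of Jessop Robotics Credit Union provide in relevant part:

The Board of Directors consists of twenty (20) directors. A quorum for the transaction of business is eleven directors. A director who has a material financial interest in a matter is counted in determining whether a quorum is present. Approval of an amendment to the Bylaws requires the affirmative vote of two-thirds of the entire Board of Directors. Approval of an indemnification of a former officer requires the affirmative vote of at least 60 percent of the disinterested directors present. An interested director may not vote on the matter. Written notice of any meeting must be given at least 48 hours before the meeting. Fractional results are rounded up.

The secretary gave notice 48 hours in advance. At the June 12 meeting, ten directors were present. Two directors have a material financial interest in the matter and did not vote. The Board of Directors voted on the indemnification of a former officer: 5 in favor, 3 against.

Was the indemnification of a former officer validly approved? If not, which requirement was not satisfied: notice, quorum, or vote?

Invalid — quorum requirement not satisfied.

Notice: 48 hours given; 48 required (48 ≥ 48). Satisfied.
Quorum: 10 present (interested directors count toward quorum); quorum is 11. Not satisfied.
Vote: the indemnification of a former officer requires three-fifths of the disinterested directors present (10 − 2 = 8). 3/5 of 8 = 4.80, rounded up to 5, so 5 affirmative votes are needed; 5 voted in favor. Satisfied. (Moot — without a quorum no business can be validly transacted.)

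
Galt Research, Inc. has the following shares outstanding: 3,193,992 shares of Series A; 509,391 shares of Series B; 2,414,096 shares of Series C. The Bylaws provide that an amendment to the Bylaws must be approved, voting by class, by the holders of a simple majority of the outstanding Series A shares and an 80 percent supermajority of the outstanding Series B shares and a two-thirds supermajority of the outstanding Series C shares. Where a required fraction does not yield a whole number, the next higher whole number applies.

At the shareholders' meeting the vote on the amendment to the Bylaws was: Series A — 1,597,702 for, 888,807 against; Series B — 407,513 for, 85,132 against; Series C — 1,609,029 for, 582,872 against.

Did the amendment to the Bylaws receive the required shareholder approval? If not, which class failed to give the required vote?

Not approved — the Series C shares did not give the required vote.

Series A: a majority of 3193992 is 1596997; 1,596,997 required, 1,597,702 in favor — approved.
Series B: 4/5 of 509391 = 407512.80, rounded up to 407513; 407,513 required, 407,513 in favor — approved.
Series C: 2/3 of 2414096 = 1609397.33, rounded up to 1609398; 1,609,398 required, 1,609,029 in favor — not approved.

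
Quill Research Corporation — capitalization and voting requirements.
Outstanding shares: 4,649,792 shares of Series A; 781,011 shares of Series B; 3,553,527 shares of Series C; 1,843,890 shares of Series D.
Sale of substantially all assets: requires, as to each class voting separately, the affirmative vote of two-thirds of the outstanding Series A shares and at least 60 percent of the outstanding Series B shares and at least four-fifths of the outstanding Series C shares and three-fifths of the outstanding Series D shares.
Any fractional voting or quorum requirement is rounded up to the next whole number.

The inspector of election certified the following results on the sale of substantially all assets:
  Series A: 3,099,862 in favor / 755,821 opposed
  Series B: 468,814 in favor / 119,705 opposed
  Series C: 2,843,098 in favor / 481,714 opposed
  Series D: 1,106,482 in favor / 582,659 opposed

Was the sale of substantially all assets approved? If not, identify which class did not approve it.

Approved — every class gave the required vote.

Series A: 2/3 of 4649792 = 3099861.33, rounded up to 3099862; 3,099,862 required, 3,099,862 in favor — approved.
Series B: 3/5 of 781011 = 468606.60, rounded up to 468607; 468,607 required, 468,814 in favor — approved.
Series C: 4/5 of 3553527 = 2842821.60, rounded up to 2842822; 2,842,822 required, 2,843,098 in favor — approved.
Series D: 3/5 of 1843890 = 1106334; 1,106,334 required, 1,106,482 in favor — approved.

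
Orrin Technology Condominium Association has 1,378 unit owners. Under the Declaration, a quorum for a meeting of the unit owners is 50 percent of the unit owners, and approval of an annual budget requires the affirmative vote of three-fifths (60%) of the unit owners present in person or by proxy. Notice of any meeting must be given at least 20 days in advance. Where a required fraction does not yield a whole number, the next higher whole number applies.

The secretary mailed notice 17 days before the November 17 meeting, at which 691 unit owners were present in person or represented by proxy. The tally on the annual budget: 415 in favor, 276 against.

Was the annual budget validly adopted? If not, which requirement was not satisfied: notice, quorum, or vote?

Notice: 17 days given; 20 required. Not satisfied.
Quorum: 50% of 1,378 = 689; 691 present. Satisfied.
Vote: requires three-fifths of those present (691); 3/5 of 691 = 414.60, rounded up to 415, so 415 needed; 415 in favor. Satisfied.

Invalid — notice requirement not satisfied.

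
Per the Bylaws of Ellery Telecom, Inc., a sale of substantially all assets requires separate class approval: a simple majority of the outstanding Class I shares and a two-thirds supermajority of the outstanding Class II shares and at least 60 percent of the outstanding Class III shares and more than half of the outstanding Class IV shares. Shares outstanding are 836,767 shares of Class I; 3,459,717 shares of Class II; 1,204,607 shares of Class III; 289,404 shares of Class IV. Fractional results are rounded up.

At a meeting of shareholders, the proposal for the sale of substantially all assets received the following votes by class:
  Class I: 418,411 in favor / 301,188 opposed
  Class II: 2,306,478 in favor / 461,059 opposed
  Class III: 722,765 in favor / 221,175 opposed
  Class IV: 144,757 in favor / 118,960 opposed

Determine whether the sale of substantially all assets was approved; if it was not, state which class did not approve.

Class I: a majority of 836767 is 418384; 418,384 required, 418,411 in favor — approved.
Class II: 2/3 of 3459717 = 2306478; 2,306,478 required, 2,306,478 in favor — approved.
Class III: 3/5 of 1204607 = 722764.20, rounded up to 722765; 722,765 required, 722,765 in favor — approved.
Class IV: a majority of 289404 is 144703; 144,703 required, 144,757 in favor — approved.

Approved — every class gave the required vote.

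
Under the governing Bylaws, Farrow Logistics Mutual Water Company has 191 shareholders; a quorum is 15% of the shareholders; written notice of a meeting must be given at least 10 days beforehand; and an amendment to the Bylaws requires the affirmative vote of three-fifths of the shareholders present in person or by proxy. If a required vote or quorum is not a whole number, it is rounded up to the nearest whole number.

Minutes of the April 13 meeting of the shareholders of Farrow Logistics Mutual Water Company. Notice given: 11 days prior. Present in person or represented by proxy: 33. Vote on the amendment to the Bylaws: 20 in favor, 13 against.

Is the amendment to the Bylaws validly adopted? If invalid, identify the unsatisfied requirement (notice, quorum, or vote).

Valid — all requirements satisfied.

Notice: 11 days given; 10 required. Satisfied.
Quorum: 15% of 191 = 28.65, rounded up to 29; 33 present. Satisfied.
Vote: requires three-fifths of those present (33); 3/5 of 33 = 19.80, rounded up to 20, so 20 needed; 20 in favor. Satisfied.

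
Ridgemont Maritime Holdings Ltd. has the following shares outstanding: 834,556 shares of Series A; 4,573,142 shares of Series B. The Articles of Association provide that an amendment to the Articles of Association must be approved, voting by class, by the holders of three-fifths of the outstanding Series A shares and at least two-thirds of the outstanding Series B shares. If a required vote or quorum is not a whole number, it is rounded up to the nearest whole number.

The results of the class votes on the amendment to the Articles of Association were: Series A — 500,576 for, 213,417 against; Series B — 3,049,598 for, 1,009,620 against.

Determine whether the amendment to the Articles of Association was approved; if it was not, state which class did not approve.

Series A: 3/5 of 834556 = 500733.60, rounded up to 500734; 500,734 required, 500,576 in favor — not approved.
Series B: 2/3 of 4573142 = 3048761.33, rounded up to 3048762; 3,048,762 required, 3,049,598 in favor — approved.

Not approved — the Series A shares did not give the required vote.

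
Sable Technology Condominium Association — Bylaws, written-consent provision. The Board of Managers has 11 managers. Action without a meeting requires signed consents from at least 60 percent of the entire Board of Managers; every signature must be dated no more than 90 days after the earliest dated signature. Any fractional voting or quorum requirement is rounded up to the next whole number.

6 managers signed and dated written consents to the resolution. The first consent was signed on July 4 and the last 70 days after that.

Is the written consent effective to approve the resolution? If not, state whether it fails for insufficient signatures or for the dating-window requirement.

Not effective — insufficient signatures.

Signatures required: at least 60 percent of 11 — 3/5 of 11 = 6.60, rounded up to 7, so 7 needed; 6 signed. Insufficient.
Dating window: the latest signature is 70 days after the earliest; the limit is 90 days. Within the window.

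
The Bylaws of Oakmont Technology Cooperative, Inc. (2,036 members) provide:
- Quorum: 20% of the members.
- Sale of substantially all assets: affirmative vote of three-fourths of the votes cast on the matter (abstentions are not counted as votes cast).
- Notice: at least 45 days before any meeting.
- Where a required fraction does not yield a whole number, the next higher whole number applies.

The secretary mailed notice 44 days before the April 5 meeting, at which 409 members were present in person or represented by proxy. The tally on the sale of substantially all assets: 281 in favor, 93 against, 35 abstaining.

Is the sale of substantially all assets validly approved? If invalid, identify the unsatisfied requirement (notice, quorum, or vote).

Notice: 44 days given; 45 required. Not satisfied.
Quorum: 20% of 2,036 = 407.20, rounded up to 408; 409 present. Satisfied.
Vote: requires three-fourths of the votes cast (409 − 35 abstaining = 374); 3/4 of 374 = 280.50, rounded up to 281, so 281 needed; 281 in favor. Satisfied.

Invalid — notice requirement not satisfied.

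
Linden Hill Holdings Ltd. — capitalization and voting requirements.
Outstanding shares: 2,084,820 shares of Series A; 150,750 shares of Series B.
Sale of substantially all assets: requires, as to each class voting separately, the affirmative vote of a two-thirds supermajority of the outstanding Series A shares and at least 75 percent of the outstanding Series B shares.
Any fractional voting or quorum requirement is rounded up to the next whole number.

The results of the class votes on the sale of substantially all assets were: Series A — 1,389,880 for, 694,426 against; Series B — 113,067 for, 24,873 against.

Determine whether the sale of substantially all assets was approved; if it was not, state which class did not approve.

Approved — every class gave the required vote.

Series A: 2/3 of 2084820 = 1389880; 1,389,880 required, 1,389,880 in favor — approved.
Series B: 3/4 of 150750 = 113062.50, rounded up to 113063; 113,063 required, 113,067 in favor — approved.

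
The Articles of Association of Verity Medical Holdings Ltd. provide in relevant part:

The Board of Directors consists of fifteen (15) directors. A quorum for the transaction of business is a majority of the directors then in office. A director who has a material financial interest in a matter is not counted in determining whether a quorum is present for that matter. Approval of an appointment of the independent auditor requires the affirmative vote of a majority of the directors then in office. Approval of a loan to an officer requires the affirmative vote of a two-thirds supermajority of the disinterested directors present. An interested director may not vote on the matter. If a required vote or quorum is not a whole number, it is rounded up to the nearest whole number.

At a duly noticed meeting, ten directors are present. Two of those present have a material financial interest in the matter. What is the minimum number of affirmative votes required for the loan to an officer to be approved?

The loan to an officer requires two-thirds of the disinterested directors present (10 − 2 = 8).
2/3 of 8 = 5.33, rounded up to 6.

6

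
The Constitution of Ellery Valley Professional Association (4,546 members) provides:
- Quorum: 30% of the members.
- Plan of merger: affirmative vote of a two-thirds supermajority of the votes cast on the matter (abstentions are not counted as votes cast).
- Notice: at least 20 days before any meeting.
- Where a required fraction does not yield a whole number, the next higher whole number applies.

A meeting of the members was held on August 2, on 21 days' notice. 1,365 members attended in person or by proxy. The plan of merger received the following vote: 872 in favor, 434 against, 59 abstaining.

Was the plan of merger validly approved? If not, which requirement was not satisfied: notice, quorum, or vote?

Notice: 21 days given; 20 required. Satisfied.
Quorum: 30% of 4,546 = 1,363.80, rounded up to 1,364; 1,365 present. Satisfied.
Vote: requires two-thirds of the votes cast (1,365 − 59 abstaining = 1,306); 2/3 of 1306 = 870.67, rounded up to 871, so 871 needed; 872 in favor. Satisfied.

Valid — all requirements satisfied.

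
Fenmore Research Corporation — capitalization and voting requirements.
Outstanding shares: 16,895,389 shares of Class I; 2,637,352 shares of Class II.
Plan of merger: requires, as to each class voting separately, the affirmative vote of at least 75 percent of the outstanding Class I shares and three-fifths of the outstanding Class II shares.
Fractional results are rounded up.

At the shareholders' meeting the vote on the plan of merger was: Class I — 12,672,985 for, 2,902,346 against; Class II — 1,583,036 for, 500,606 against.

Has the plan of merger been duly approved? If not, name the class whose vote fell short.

Class I: 3/4 of 16895389 = 12671541.75, rounded up to 12671542; 12,671,542 required, 12,672,985 in favor — approved.
Class II: 3/5 of 2637352 = 1582411.20, rounded up to 1582412; 1,582,412 required, 1,583,036 in favor — approved.

Approved — every class gave the required vote.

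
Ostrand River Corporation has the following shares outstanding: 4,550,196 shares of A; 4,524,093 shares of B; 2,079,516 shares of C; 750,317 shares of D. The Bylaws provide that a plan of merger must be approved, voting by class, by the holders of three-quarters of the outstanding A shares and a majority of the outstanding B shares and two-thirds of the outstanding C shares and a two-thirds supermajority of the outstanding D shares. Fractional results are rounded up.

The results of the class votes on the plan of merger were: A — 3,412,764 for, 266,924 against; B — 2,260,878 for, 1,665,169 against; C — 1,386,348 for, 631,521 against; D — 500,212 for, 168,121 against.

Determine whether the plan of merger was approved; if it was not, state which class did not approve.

A: 3/4 of 4550196 = 3412647; 3,412,647 required, 3,412,764 in favor — approved.
B: a majority of 4524093 is 2262047; 2,262,047 required, 2,260,878 in favor — not approved.
C: 2/3 of 2079516 = 1386344; 1,386,344 required, 1,386,348 in favor — approved.
D: 2/3 of 750317 = 500211.33, rounded up to 500212; 500,212 required, 500,212 in favor — approved.

Not approved — the B shares did not give the required vote.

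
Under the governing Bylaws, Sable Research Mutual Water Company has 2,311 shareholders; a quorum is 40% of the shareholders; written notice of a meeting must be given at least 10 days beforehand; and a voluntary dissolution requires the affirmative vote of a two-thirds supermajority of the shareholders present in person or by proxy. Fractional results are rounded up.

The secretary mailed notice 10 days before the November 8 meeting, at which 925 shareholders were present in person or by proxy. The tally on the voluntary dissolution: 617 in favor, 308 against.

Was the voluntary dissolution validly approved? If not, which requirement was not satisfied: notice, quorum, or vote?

Notice: 10 days given; 10 required. Satisfied.
Quorum: 40% of 2,311 = 924.40, rounded up to 925; 925 present. Satisfied.
Vote: requires two-thirds of those present (925); 2/3 of 925 = 616.67, rounded up to 617, so 617 needed; 617 in favor. Satisfied.

Valid — all requirements satisfied.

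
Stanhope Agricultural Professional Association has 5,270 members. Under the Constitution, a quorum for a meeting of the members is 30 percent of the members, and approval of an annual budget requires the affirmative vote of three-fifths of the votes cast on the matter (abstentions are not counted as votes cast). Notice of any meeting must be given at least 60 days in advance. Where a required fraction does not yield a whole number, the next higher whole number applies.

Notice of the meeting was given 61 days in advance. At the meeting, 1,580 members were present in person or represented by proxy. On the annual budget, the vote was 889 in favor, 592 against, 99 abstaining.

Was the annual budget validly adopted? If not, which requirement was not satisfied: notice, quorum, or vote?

Notice: 61 days given; 60 required. Satisfied.
Quorum: 30% of 5,270 = 1,581; 1,580 present. Not satisfied.
Vote: requires three-fifths of the votes cast (1,580 − 99 abstaining = 1,481); 3/5 of 1481 = 888.60, rounded up to 889, so 889 needed; 889 in favor. Satisfied.

Invalid — quorum requirement not satisfied.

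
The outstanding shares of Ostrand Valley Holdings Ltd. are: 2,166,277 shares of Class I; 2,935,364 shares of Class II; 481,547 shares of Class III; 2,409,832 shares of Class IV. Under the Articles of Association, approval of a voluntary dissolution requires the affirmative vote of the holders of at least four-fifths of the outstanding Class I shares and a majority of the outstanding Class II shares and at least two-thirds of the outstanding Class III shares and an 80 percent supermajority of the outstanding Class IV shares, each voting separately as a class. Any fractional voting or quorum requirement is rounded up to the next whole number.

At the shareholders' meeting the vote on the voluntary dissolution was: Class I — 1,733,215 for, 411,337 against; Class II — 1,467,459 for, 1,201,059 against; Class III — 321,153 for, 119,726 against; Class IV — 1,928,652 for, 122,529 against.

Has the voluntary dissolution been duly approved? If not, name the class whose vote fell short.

Not approved — the Class II shares did not give the required vote.

Class I: 4/5 of 2166277 = 1733021.60, rounded up to 1733022; 1,733,022 required, 1,733,215 in favor — approved.
Class II: a majority of 2935364 is 1467683; 1,467,683 required, 1,467,459 in favor — not approved.
Class III: 2/3 of 481547 = 321031.33, rounded up to 321032; 321,032 required, 321,153 in favor — approved.
Class IV: 4/5 of 2409832 = 1927865.60, rounded up to 1927866; 1,927,866 required, 1,928,652 in favor — approved.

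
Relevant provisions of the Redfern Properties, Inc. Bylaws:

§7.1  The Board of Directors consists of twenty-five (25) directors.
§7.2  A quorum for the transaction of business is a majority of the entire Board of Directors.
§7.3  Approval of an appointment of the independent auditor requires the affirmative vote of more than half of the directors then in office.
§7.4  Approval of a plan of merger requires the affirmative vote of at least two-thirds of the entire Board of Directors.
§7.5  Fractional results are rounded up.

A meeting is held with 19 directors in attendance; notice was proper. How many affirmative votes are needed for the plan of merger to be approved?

The plan of merger requires two-thirds of the entire Board of Directors (25).
2/3 of 25 = 16.67, rounded up to 17.

17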